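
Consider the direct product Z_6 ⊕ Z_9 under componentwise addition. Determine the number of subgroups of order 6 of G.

|G| = 54 and 6 | 54, so subgroups of order 6 are possible by Lagrange.
The subgroups of order 6 are: {(0,0), (0,3), (0,6), (3,0), (3,3), (3,6)}; {(0,0), (1,0), (2,0), (3,0), (4,0), (5,0)}; {(0,0), (1,3), (2,6), (3,0), (4,3), (5,6)}; {(0,0), (1,6), (2,3), (3,0), (4,6), (5,3)}.
So G has 4 subgroups of order 6.

4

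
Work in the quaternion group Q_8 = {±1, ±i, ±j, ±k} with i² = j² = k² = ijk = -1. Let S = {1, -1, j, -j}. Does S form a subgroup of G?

Yes

|S| = 4 divides |G| = 8, consistent with Lagrange.
S contains the identity, every element's inverse is in S, and S is closed under ·: it is a subgroup.
In fact S = ⟨j⟩.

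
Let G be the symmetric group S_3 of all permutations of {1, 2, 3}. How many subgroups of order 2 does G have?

3

|G| = 6 and 2 | 6, so subgroups of order 2 are possible by Lagrange.
The subgroups of order 2 are: {e, (1 2)}; {e, (1 3)}; {e, (2 3)}.
So G has 3 subgroups of order 2.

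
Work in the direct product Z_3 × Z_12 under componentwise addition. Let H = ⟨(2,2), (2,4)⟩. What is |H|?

18

|⟨(2,2)⟩| = 6 and |⟨(2,4)⟩| = 3, so |H| is a multiple of lcm(6, 3) = 6 and divides |G| = 36.
Closing under the operation: H = {(0,0), (0,2), (0,4), (0,6), (0,8), (0,10), (1,0), (1,2), (1,4), (1,6), (1,8), (1,10), (2,0), (2,2), (2,4), (2,6), (2,8), (2,10)}, so |H| = 18.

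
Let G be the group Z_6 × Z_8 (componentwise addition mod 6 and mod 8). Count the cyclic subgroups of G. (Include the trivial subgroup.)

Group the elements of G by the cyclic subgroup they generate; each cyclic subgroup of order d accounts for φ(d) elements.
Cyclic subgroups by order — order 1: 1; order 2: 3; order 3: 1; order 4: 2; order 6: 3; order 8: 2; order 12: 2; order 24: 2.
Total: 16.

16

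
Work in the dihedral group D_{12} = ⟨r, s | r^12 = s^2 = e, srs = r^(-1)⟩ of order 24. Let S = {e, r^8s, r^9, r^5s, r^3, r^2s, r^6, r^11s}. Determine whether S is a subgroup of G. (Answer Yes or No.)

Yes

|S| = 8 divides |G| = 24, consistent with Lagrange.
S contains the identity, every element's inverse is in S, and S is closed under ·: it is a subgroup.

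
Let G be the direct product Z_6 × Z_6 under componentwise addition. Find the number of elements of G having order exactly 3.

8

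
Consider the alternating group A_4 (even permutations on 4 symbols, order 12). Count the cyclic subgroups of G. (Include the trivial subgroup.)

8

A cyclic subgroup of order d is generated by each of its φ(d) elements of order d, so the cyclic subgroups of order d number (#elements of order d)/φ(d).
Cyclic subgroups by order — order 1: 1; order 2: 3; order 3: 4.
Total: 8.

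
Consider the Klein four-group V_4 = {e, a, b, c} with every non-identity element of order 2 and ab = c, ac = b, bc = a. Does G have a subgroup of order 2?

Yes

2 | 4. A subgroup of order 2 is {e, a}.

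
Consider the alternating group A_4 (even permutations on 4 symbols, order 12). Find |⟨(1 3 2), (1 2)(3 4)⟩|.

|⟨(1 3 2)⟩| = 3 and |⟨(1 2)(3 4)⟩| = 2, so |H| is a multiple of lcm(3, 2) = 6 and divides |G| = 12.
Closing {(1 3 2), (1 2)(3 4)} under the group operation gives all of G, so |H| = 12.

12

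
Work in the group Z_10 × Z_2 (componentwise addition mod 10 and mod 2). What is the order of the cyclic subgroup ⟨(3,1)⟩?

The order of (3,1) in Z_10 × Z_2 is lcm(ord(3) in Z_10, ord(1) in Z_2).
ord(3) = 10 and ord(1) = 2, so |⟨(3,1)⟩| = lcm(10, 2) = 10.

10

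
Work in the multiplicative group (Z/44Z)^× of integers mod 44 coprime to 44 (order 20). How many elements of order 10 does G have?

12

Enumerating element orders in G gives 12 elements of order 10.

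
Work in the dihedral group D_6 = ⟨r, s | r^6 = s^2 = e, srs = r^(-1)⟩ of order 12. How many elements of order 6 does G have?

2

The elements of order 6 are: r, r^5.
That's 2.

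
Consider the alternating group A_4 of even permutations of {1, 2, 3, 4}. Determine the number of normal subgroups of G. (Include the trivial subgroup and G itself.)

G has 10 subgroups. Checking conjugation-invariance by order — order 1: 1/1 normal; order 2: 0/3 normal; order 3: 0/4 normal; order 4: 1/1 normal; order 12: 1/1 normal.
Total normal subgroups: 3.

3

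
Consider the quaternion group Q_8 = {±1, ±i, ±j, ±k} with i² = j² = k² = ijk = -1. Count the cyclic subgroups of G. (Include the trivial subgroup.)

5

Group the elements of G by the cyclic subgroup they generate; each cyclic subgroup of order d accounts for φ(d) elements.
Cyclic subgroups by order — order 1: 1; order 2: 1; order 4: 3.
Total: 5.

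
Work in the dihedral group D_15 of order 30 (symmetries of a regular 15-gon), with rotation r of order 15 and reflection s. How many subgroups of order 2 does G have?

|G| = 30 and 2 | 30, so subgroups of order 2 are possible by Lagrange.
The subgroups of order 2 are: {e, r^10s}; {e, r^11s}; {e, r^12s}; {e, r^13s}; … (15 in all).
So G has 15 subgroups of order 2.

15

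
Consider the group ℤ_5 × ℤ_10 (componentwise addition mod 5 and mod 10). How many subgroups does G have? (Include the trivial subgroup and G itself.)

|G| = 50, so by Lagrange every subgroup order divides 50. Divisors: 1, 2, 5, 10, 25, 50.
Subgroups by order — order 1: 1; order 2: 1; order 5: 6; order 10: 6; order 25: 1; order 50: 1.
Total: 1 + 1 + 6 + 6 + 1 + 1 = 16.

16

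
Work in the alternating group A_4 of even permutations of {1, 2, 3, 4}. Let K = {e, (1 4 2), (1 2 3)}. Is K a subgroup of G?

(1 2 3) ∈ K but its inverse (1 3 2) ∉ K, so K is not a subgroup.

No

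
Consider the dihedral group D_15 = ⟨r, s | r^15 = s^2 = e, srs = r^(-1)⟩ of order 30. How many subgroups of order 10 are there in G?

3

|G| = 30 and 10 | 30, so subgroups of order 10 are possible by Lagrange.
The subgroups of order 10 are: {e, r^3, r^6, r^9, r^12, rs, r^4s, r^7s, r^10s, r^13s}; {e, r^3, r^6, r^9, r^12, r^2s, r^5s, r^8s, r^11s, r^14s}; {e, r^3, r^6, r^9, r^12, s, r^3s, r^6s, r^9s, r^12s}.
So G has 3 subgroups of order 10.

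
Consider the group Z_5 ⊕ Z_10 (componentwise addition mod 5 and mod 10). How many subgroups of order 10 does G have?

|G| = 50 and 10 | 50, so subgroups of order 10 are possible by Lagrange.
The subgroups of order 10 are: {(0,0), (0,1), (0,2), (0,3), (0,4), (0,5), (0,6), (0,7), (0,8), (0,9)}; {(0,0), (0,5), (1,0), (1,5), (2,0), (2,5), (3,0), (3,5), (4,0), (4,5)}; {(0,0), (0,5), (1,1), (1,6), (2,2), (2,7), (3,3), (3,8), (4,4), (4,9)}; {(0,0), (0,5), (1,2), (1,7), (2,4), (2,9), (3,1), (3,6), (4,3), (4,8)}; … (6 in all).
So G has 6 subgroups of order 10.

6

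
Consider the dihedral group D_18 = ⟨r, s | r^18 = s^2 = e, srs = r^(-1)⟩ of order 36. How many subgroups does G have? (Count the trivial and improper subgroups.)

|G| = 36, so by Lagrange every subgroup order divides 36. Divisors: 1, 2, 3, 4, 6, 9, 12, 18, 36.
Subgroups by order — order 1: 1; order 2: 19; order 3: 1; order 4: 9; order 6: 7; order 9: 1; order 12: 3; order 18: 3; order 36: 1.
Total: 1 + 19 + 1 + 9 + 7 + 1 + 3 + 3 + 1 = 45.

45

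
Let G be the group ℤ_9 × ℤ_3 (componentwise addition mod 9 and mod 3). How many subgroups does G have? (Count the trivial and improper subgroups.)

10

|G| = 27, so by Lagrange every subgroup order divides 27. Divisors: 1, 3, 9, 27.
Subgroups by order — order 1: 1; order 3: 4; order 9: 4; order 27: 1.
Total: 1 + 4 + 4 + 1 = 10.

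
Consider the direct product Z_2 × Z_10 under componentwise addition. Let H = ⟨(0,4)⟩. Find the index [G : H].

|⟨(0,4)⟩| = 5 and |G| = 20.
By Lagrange, [G : H] = |G|/|H| = 20/5 = 4.

4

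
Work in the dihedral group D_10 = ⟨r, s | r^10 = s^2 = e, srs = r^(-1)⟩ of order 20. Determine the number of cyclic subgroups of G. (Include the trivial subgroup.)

Group the elements of G by the cyclic subgroup they generate; each cyclic subgroup of order d accounts for φ(d) elements.
Cyclic subgroups by order — order 1: 1; order 2: 11; order 5: 1; order 10: 1.
Total: 14.

14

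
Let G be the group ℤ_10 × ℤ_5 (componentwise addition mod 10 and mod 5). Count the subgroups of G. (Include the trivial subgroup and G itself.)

|G| = 50, so by Lagrange every subgroup order divides 50. Divisors: 1, 2, 5, 10, 25, 50.
Subgroups by order — order 1: 1; order 2: 1; order 5: 6; order 10: 6; order 25: 1; order 50: 1.
Total: 1 + 1 + 6 + 6 + 1 + 1 = 16.

16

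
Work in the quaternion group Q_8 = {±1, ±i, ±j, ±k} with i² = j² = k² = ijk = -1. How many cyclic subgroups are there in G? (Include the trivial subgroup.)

A cyclic subgroup of order d is generated by each of its φ(d) elements of order d, so the cyclic subgroups of order d number (#elements of order d)/φ(d).
Cyclic subgroups by order — order 1: 1; order 2: 1; order 4: 3.
Total: 5.

5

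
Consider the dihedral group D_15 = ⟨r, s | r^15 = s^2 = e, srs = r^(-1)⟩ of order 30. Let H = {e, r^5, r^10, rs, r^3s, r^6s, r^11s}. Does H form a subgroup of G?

No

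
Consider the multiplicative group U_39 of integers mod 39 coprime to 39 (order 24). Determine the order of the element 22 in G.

Compute successive powers of 22 mod 39: 22, 16, 1; 22^3 ≡ 1 (mod 39).
So |⟨22⟩| = 3.

3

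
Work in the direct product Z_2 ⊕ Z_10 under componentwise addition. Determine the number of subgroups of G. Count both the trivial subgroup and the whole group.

10

|G| = 20, so by Lagrange every subgroup order divides 20. Divisors: 1, 2, 4, 5, 10, 20.
Subgroups by order — order 1: 1; order 2: 3; order 4: 1; order 5: 1; order 10: 3; order 20: 1.
Total: 1 + 3 + 1 + 1 + 3 + 1 = 10.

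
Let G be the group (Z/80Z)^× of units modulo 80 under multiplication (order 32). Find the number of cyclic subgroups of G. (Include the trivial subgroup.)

20

Each element a generates a cyclic subgroup ⟨a⟩; distinct elements may generate the same one (a cyclic group of order d has φ(d) generators).
Cyclic subgroups by order — order 1: 1; order 2: 7; order 4: 12.
Total: 20.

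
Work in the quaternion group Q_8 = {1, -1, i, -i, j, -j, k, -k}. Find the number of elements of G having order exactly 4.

6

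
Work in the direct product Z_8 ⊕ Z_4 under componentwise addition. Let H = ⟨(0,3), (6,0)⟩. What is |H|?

16

|⟨(0,3)⟩| = 4 and |⟨(6,0)⟩| = 4, so |H| is a multiple of lcm(4, 4) = 4 and divides |G| = 32.
Closing under the operation: H = {(0,0), (0,1), (0,2), (0,3), (2,0), (2,1), (2,2), (2,3), (4,0), (4,1), (4,2), (4,3), (6,0), (6,1), (6,2), (6,3)}, so |H| = 16.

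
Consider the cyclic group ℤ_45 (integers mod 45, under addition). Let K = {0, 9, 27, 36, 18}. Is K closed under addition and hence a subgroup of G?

|K| = 5 divides |G| = 45, consistent with Lagrange.
K contains the identity, every element's inverse is in K, and K is closed under +: it is a subgroup.
In fact K = ⟨18⟩.

Yes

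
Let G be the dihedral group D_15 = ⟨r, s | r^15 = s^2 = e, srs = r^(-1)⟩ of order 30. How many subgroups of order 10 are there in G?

|G| = 30 and 10 | 30, so subgroups of order 10 are possible by Lagrange.
The subgroups of order 10 are: {e, r^3, r^6, r^9, r^12, rs, r^4s, r^7s, r^10s, r^13s}; {e, r^3, r^6, r^9, r^12, r^2s, r^5s, r^8s, r^11s, r^14s}; {e, r^3, r^6, r^9, r^12, s, r^3s, r^6s, r^9s, r^12s}.
So G has 3 subgroups of order 10.

3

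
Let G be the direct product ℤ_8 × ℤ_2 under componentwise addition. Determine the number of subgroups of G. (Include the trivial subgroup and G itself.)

11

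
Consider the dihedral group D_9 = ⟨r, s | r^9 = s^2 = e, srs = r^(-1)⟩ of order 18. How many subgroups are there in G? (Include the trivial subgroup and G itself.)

16

|G| = 18, so by Lagrange every subgroup order divides 18. Divisors: 1, 2, 3, 6, 9, 18.
Subgroups by order — order 1: 1; order 2: 9; order 3: 1; order 6: 3; order 9: 1; order 18: 1.
Total: 1 + 9 + 1 + 3 + 1 + 1 = 16.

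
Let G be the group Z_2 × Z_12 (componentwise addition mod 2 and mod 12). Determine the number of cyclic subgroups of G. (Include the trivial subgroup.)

12

Group the elements of G by the cyclic subgroup they generate; each cyclic subgroup of order d accounts for φ(d) elements.
Cyclic subgroups by order — order 1: 1; order 2: 3; order 3: 1; order 4: 2; order 6: 3; order 12: 2.
Total: 12.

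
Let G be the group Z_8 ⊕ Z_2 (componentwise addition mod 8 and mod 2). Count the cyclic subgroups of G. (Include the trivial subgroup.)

8

A cyclic subgroup of order d is generated by each of its φ(d) elements of order d, so the cyclic subgroups of order d number (#elements of order d)/φ(d).
Cyclic subgroups by order — order 1: 1; order 2: 3; order 4: 2; order 8: 2.
Total: 8.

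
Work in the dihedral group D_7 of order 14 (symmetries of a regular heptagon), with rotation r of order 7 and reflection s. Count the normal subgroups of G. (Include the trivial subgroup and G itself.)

3

G has 10 subgroups. Checking conjugation-invariance by order — order 1: 1/1 normal; order 2: 0/7 normal; order 7: 1/1 normal; order 14: 1/1 normal.
Total normal subgroups: 3.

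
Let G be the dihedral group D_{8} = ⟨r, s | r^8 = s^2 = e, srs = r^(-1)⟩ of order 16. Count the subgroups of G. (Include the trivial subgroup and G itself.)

|G| = 16, so by Lagrange every subgroup order divides 16. Divisors: 1, 2, 4, 8, 16.
Subgroups by order — order 1: 1; order 2: 9; order 4: 5; order 8: 3; order 16: 1.
Total: 1 + 9 + 5 + 3 + 1 = 19.

19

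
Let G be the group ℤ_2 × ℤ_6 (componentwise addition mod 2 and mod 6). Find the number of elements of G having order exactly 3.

2

An element (a,b) has order lcm(ord(a), ord(b)); count pairs with lcm equal to 3.
Enumerating gives 2 such elements.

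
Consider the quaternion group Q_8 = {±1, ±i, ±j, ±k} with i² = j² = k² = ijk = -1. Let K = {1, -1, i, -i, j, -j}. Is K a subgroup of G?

|K| = 6 does not divide |G| = 8, so by Lagrange K is not a subgroup.

No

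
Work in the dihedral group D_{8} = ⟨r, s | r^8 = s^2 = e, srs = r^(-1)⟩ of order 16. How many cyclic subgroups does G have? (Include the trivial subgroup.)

A cyclic subgroup of order d is generated by each of its φ(d) elements of order d, so the cyclic subgroups of order d number (#elements of order d)/φ(d).
Cyclic subgroups by order — order 1: 1; order 2: 9; order 4: 1; order 8: 1.
Total: 12.

12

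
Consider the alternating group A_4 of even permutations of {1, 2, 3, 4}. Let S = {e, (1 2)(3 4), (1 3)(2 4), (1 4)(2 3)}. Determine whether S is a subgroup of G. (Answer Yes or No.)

Yes

|S| = 4 divides |G| = 12, consistent with Lagrange.
S contains the identity, every element's inverse is in S, and S is closed under ∘: it is a subgroup.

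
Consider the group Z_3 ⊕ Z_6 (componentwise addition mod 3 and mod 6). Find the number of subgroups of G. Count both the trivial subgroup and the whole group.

|G| = 18, so by Lagrange every subgroup order divides 18. Divisors: 1, 2, 3, 6, 9, 18.
Subgroups by order — order 1: 1; order 2: 1; order 3: 4; order 6: 4; order 9: 1; order 18: 1.
Total: 1 + 1 + 4 + 4 + 1 + 1 = 12.

12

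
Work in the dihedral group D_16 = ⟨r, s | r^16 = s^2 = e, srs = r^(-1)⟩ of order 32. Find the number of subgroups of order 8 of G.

|G| = 32 and 8 | 32, so subgroups of order 8 are possible by Lagrange.
The subgroups of order 8 are: {e, r^2, r^4, r^6, r^8, r^10, r^12, r^14}; {e, r^4, r^8, r^12, r^2s, r^6s, r^10s, r^14s}; {e, r^4, r^8, r^12, r^3s, r^7s, r^11s, r^15s}; {e, r^4, r^8, r^12, s, r^4s, r^8s, r^12s}; … (5 in all).
So G has 5 subgroups of order 8.

5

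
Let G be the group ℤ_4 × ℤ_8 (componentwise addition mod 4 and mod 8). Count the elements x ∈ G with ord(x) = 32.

An element (a,b) has order lcm(ord(a), ord(b)); count pairs with lcm equal to 32.
Enumerating gives 0 such elements.

0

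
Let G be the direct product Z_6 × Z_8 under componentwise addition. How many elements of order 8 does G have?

An element (a,b) has order lcm(ord(a), ord(b)); count pairs with lcm equal to 8.
Enumerating gives 8 such elements.

8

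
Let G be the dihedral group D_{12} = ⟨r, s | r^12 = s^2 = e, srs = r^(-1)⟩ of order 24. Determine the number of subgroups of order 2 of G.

|G| = 24 and 2 | 24, so subgroups of order 2 are possible by Lagrange.
The subgroups of order 2 are: {e, r^10s}; {e, r^11s}; {e, r^2s}; {e, r^3s}; … (13 in all).
So G has 13 subgroups of order 2.

13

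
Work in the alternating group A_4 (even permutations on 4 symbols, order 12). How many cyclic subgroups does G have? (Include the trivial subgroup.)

8

Each element a generates a cyclic subgroup ⟨a⟩; distinct elements may generate the same one (a cyclic group of order d has φ(d) generators).
Cyclic subgroups by order — order 1: 1; order 2: 3; order 3: 4.
Total: 8.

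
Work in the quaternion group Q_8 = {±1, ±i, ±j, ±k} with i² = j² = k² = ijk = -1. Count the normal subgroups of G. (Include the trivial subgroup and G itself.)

G has 6 subgroups. Checking conjugation-invariance by order — order 1: 1/1 normal; order 2: 1/1 normal; order 4: 3/3 normal; order 8: 1/1 normal.
Total normal subgroups: 6.

6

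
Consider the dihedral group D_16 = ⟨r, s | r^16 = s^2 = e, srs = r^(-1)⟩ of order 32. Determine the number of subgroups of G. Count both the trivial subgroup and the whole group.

36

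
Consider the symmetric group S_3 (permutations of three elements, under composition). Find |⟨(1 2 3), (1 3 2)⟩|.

3

|⟨(1 2 3)⟩| = 3 and |⟨(1 3 2)⟩| = 3, so |H| is a multiple of lcm(3, 3) = 3 and divides |G| = 6.
Closing under the operation: H = {e, (1 2 3), (1 3 2)}, so |H| = 3.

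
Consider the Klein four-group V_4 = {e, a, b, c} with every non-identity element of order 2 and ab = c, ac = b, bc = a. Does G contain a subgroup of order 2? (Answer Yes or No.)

2 | 4. A subgroup of order 2 is {e, a}.

Yes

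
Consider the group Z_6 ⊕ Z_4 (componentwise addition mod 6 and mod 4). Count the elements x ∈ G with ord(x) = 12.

8

An element (a,b) has order lcm(ord(a), ord(b)); count pairs with lcm equal to 12.
Enumerating gives 8 such elements.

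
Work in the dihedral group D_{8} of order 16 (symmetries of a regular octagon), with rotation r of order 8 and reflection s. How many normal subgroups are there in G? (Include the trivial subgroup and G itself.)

G has 19 subgroups. Checking conjugation-invariance by order — order 1: 1/1 normal; order 2: 1/9 normal; order 4: 1/5 normal; order 8: 3/3 normal; order 16: 1/1 normal.
Total normal subgroups: 7.

7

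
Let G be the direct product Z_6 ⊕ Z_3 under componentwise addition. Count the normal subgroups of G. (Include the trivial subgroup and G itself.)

12

G is abelian, so every subgroup is normal.
G has 12 subgroups in total, hence 12 normal subgroups.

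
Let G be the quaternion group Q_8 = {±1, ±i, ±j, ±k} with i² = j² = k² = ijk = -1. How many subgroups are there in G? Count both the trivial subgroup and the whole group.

|G| = 8, so by Lagrange every subgroup order divides 8. Divisors: 1, 2, 4, 8.
Subgroups by order — order 1: 1; order 2: 1; order 4: 3; order 8: 1.
Total: 1 + 1 + 3 + 1 = 6.

6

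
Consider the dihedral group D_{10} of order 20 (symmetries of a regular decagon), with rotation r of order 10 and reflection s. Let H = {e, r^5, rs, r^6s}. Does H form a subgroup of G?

Yes

|H| = 4 divides |G| = 20, consistent with Lagrange.
H contains the identity, every element's inverse is in H, and H is closed under ·: it is a subgroup.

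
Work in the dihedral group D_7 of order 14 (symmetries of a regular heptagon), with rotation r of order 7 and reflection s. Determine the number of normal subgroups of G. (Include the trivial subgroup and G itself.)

3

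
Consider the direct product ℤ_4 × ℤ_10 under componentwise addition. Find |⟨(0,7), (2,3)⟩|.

20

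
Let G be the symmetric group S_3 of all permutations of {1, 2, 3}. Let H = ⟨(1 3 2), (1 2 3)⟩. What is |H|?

3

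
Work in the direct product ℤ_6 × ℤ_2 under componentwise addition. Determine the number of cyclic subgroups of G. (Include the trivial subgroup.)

8

A cyclic subgroup of order d is generated by each of its φ(d) elements of order d, so the cyclic subgroups of order d number (#elements of order d)/φ(d).
Cyclic subgroups by order — order 1: 1; order 2: 3; order 3: 1; order 6: 3.
Total: 8.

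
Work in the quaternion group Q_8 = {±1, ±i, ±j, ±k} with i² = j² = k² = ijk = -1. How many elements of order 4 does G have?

6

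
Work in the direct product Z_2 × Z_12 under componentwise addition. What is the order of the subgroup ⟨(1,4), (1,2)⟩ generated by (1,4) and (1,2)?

|⟨(1,4)⟩| = 6 and |⟨(1,2)⟩| = 6, so |H| is a multiple of lcm(6, 6) = 6 and divides |G| = 24.
Closing under the operation: H = {(0,0), (0,2), (0,4), (0,6), (0,8), (0,10), (1,0), (1,2), (1,4), (1,6), (1,8), (1,10)}, so |H| = 12.

12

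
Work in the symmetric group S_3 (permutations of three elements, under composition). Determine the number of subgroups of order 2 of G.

|G| = 6 and 2 | 6, so subgroups of order 2 are possible by Lagrange.
The subgroups of order 2 are: {e, (1 2)}; {e, (1 3)}; {e, (2 3)}.
So G has 3 subgroups of order 2.

3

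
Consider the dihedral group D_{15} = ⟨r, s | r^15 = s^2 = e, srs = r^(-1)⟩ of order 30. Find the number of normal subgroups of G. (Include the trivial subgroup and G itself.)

5

G has 28 subgroups. Checking conjugation-invariance by order — order 1: 1/1 normal; order 2: 0/15 normal; order 3: 1/1 normal; order 5: 1/1 normal; order 6: 0/5 normal; order 10: 0/3 normal; order 15: 1/1 normal; order 30: 1/1 normal.
Total normal subgroups: 5.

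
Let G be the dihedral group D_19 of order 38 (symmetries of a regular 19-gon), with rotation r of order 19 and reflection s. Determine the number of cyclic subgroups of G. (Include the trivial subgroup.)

21

A cyclic subgroup of order d is generated by each of its φ(d) elements of order d, so the cyclic subgroups of order d number (#elements of order d)/φ(d).
Cyclic subgroups by order — order 1: 1; order 2: 19; order 19: 1.
Total: 21.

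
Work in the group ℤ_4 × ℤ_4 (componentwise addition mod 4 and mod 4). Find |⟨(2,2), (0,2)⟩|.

|⟨(2,2)⟩| = 2 and |⟨(0,2)⟩| = 2, so |H| is a multiple of lcm(2, 2) = 2 and divides |G| = 16.
Closing under the operation: H = {(0,0), (0,2), (2,0), (2,2)}, so |H| = 4.

4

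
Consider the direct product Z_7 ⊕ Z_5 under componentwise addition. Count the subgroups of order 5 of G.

|G| = 35 and 5 | 35, so subgroups of order 5 are possible by Lagrange.
The subgroups of order 5 are: {(0,0), (0,1), (0,2), (0,3), (0,4)}.
So G has 1 subgroup of order 5.

1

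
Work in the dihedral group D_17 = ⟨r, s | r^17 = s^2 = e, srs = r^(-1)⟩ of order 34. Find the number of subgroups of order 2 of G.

|G| = 34 and 2 | 34, so subgroups of order 2 are possible by Lagrange.
The subgroups of order 2 are: {e, r^10s}; {e, r^11s}; {e, r^12s}; {e, r^13s}; … (17 in all).
So G has 17 subgroups of order 2.

17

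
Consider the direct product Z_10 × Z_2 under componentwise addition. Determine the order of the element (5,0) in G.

2

The order of (5,0) in Z_10 × Z_2 is lcm(ord(5) in Z_10, ord(0) in Z_2).
ord(5) = 2 and ord(0) = 1, so |⟨(5,0)⟩| = lcm(2, 1) = 2.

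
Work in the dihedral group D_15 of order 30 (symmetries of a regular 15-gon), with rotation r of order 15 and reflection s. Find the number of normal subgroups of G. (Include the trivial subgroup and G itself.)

5

G has 28 subgroups. Checking conjugation-invariance by order — order 1: 1/1 normal; order 2: 0/15 normal; order 3: 1/1 normal; order 5: 1/1 normal; order 6: 0/5 normal; order 10: 0/3 normal; order 15: 1/1 normal; order 30: 1/1 normal.
Total normal subgroups: 5.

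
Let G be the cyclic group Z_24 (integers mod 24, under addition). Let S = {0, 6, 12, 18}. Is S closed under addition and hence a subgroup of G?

|S| = 4 divides |G| = 24, consistent with Lagrange.
S contains the identity, every element's inverse is in S, and S is closed under +: it is a subgroup.
In fact S = ⟨18⟩.

Yes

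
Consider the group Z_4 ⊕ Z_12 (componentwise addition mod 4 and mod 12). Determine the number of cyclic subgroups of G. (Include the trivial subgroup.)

20

A cyclic subgroup of order d is generated by each of its φ(d) elements of order d, so the cyclic subgroups of order d number (#elements of order d)/φ(d).
Cyclic subgroups by order — order 1: 1; order 2: 3; order 3: 1; order 4: 6; order 6: 3; order 12: 6.
Total: 20.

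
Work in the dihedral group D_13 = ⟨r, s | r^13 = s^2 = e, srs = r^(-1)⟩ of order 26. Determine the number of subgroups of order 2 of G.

13

|G| = 26 and 2 | 26, so subgroups of order 2 are possible by Lagrange.
The subgroups of order 2 are: {e, r^10s}; {e, r^11s}; {e, r^12s}; {e, r^2s}; … (13 in all).
So G has 13 subgroups of order 2.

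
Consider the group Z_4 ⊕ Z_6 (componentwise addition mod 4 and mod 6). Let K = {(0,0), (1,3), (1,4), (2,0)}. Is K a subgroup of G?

No

(1,4) ∈ K but its inverse (3,2) ∉ K, so K is not a subgroup.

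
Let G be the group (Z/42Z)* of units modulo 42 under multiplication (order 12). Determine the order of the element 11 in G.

6

Compute successive powers of 11 mod 42: 11, 37, 29, 25, 23, 1; 11^6 ≡ 1 (mod 42).
So |⟨11⟩| = 6.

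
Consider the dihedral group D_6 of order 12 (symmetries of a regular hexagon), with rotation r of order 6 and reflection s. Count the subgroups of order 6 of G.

3

|G| = 12 and 6 | 12, so subgroups of order 6 are possible by Lagrange.
The subgroups of order 6 are: {e, r, r^2, r^3, r^4, r^5}; {e, r^2, r^4, s, r^2s, r^4s}; {e, r^2, r^4, rs, r^3s, r^5s}.
So G has 3 subgroups of order 6.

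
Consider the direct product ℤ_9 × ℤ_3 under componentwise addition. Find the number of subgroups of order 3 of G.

|G| = 27 and 3 | 27, so subgroups of order 3 are possible by Lagrange.
The subgroups of order 3 are: {(0,0), (0,1), (0,2)}; {(0,0), (3,0), (6,0)}; {(0,0), (3,1), (6,2)}; {(0,0), (3,2), (6,1)}.
So G has 4 subgroups of order 3.

4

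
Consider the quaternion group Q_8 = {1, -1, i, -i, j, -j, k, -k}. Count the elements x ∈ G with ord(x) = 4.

The elements of order 4 are: i, -i, j, -j, k, -k.
That's 6.

6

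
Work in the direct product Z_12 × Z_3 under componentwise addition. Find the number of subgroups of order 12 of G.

4

|G| = 36 and 12 | 36, so subgroups of order 12 are possible by Lagrange.
The subgroups of order 12 are: {(0,0), (0,1), (0,2), (3,0), (3,1), (3,2), (6,0), (6,1), (6,2), (9,0), (9,1), (9,2)}; {(0,0), (1,0), (2,0), (3,0), (4,0), (5,0), (6,0), (7,0), (8,0), (9,0), (10,0), (11,0)}; {(0,0), (1,1), (2,2), (3,0), (4,1), (5,2), (6,0), (7,1), (8,2), (9,0), (10,1), (11,2)}; {(0,0), (1,2), (2,1), (3,0), (4,2), (5,1), (6,0), (7,2), (8,1), (9,0), (10,2), (11,1)}.
So G has 4 subgroups of order 12.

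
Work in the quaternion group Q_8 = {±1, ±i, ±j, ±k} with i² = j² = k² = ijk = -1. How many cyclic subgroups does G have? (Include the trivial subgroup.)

Group the elements of G by the cyclic subgroup they generate; each cyclic subgroup of order d accounts for φ(d) elements.
Cyclic subgroups by order — order 1: 1; order 2: 1; order 4: 3.
Total: 5.

5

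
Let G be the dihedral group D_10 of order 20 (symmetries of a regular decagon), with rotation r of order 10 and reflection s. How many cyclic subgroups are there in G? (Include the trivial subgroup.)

14

A cyclic subgroup of order d is generated by each of its φ(d) elements of order d, so the cyclic subgroups of order d number (#elements of order d)/φ(d).
Cyclic subgroups by order — order 1: 1; order 2: 11; order 5: 1; order 10: 1.
Total: 14.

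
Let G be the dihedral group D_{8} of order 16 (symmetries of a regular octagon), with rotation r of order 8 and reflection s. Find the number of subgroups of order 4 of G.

|G| = 16 and 4 | 16, so subgroups of order 4 are possible by Lagrange.
The subgroups of order 4 are: {e, r^2, r^4, r^6}; {e, r^4, r^2s, r^6s}; {e, r^4, r^3s, r^7s}; {e, r^4, s, r^4s}; … (5 in all).
So G has 5 subgroups of order 4.

5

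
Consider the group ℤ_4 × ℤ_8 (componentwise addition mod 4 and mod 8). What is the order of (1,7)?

8

The order of (1,7) in Z_4 × Z_8 is lcm(ord(1) in Z_4, ord(7) in Z_8).
ord(1) = 4 and ord(7) = 8, so |⟨(1,7)⟩| = lcm(4, 8) = 8.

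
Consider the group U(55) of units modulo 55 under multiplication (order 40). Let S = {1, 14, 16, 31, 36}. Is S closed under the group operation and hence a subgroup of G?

36 ∈ S but its inverse 26 ∉ S, so S is not a subgroup.

No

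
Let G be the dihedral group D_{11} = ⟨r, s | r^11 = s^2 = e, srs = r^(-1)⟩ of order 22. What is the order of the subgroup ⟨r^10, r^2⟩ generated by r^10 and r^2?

|⟨r^10⟩| = 11 and |⟨r^2⟩| = 11, so |H| is a multiple of lcm(11, 11) = 11 and divides |G| = 22.
Closing under the operation: H = {e, r, r^2, r^3, r^4, r^5, r^6, r^7, r^8, r^9, r^10}, so |H| = 11.

11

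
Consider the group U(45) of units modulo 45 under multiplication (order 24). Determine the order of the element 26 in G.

Compute successive powers of 26 mod 45: 26, 1; 26^2 ≡ 1 (mod 45).
So |⟨26⟩| = 2.

2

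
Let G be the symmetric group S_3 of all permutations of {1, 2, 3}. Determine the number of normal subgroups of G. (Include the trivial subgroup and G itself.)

G has 6 subgroups. Checking conjugation-invariance by order — order 1: 1/1 normal; order 2: 0/3 normal; order 3: 1/1 normal; order 6: 1/1 normal.
Total normal subgroups: 3.

3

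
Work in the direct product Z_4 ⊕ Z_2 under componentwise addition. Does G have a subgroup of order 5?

No

5 does not divide |G| = 8, so by Lagrange no subgroup of order 5 exists.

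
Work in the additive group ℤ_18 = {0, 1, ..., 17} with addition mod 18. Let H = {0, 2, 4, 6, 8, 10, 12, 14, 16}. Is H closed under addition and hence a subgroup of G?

|H| = 9 divides |G| = 18, consistent with Lagrange.
H contains the identity, every element's inverse is in H, and H is closed under +: it is a subgroup.
In fact H = ⟨2⟩.

Yes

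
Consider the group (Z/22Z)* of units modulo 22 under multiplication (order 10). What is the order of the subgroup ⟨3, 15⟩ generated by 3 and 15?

5

|⟨3⟩| = 5 and |⟨15⟩| = 5, so |H| is a multiple of lcm(5, 5) = 5 and divides |G| = 10.
Closing under the operation: H = {1, 3, 5, 9, 15}, so |H| = 5.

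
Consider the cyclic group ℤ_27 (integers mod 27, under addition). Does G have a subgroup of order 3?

3 | 27. A subgroup of order 3 is {0, 9, 18}.

Yes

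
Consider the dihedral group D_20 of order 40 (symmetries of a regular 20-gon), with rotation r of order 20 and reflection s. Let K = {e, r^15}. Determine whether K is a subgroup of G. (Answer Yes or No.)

No

r^15 ∈ K but its inverse r^5 ∉ K, so K is not a subgroup.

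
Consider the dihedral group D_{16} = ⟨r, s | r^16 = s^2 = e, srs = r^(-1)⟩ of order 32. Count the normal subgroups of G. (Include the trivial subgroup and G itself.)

8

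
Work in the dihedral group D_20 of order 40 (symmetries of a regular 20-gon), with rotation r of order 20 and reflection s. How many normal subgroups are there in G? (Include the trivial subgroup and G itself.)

9

G has 48 subgroups. Checking conjugation-invariance by order — order 1: 1/1 normal; order 2: 1/21 normal; order 4: 1/11 normal; order 5: 1/1 normal; order 8: 0/5 normal; order 10: 1/5 normal; order 20: 3/3 normal; order 40: 1/1 normal.
Total normal subgroups: 9.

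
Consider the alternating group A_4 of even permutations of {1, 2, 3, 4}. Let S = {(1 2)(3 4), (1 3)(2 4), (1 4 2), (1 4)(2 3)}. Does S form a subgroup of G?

No

The identity e ∉ S, so S is not a subgroup.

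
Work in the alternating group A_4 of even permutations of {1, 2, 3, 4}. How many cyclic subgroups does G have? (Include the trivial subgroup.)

A cyclic subgroup of order d is generated by each of its φ(d) elements of order d, so the cyclic subgroups of order d number (#elements of order d)/φ(d).
Cyclic subgroups by order — order 1: 1; order 2: 3; order 3: 4.
Total: 8.

8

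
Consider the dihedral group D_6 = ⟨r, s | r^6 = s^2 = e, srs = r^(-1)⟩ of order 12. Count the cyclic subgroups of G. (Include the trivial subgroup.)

10

Each element a generates a cyclic subgroup ⟨a⟩; distinct elements may generate the same one (a cyclic group of order d has φ(d) generators).
Cyclic subgroups by order — order 1: 1; order 2: 7; order 3: 1; order 6: 1.
Total: 10.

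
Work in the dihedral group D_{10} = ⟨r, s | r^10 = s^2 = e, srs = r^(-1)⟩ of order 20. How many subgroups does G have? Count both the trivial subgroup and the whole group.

22

|G| = 20, so by Lagrange every subgroup order divides 20. Divisors: 1, 2, 4, 5, 10, 20.
Subgroups by order — order 1: 1; order 2: 11; order 4: 5; order 5: 1; order 10: 3; order 20: 1.
Total: 1 + 11 + 5 + 1 + 3 + 1 = 22.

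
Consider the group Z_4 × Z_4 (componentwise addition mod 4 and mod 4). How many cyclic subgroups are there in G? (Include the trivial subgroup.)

Group the elements of G by the cyclic subgroup they generate; each cyclic subgroup of order d accounts for φ(d) elements.
Cyclic subgroups by order — order 1: 1; order 2: 3; order 4: 6.
Total: 10.

10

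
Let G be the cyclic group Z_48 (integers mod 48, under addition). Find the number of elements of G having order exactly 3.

2

In a cyclic group of order 48, the number of elements of order d (for d | 48) is φ(d).
φ(3) = 2.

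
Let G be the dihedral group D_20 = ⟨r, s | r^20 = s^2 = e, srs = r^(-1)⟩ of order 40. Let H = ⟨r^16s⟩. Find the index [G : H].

|⟨r^16s⟩| = 2 and |G| = 40.
By Lagrange, [G : H] = |G|/|H| = 40/2 = 20.

20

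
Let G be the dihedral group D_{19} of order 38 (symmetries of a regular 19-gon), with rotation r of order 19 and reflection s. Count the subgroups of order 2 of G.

19

|G| = 38 and 2 | 38, so subgroups of order 2 are possible by Lagrange.
The subgroups of order 2 are: {e, r^10s}; {e, r^11s}; {e, r^12s}; {e, r^13s}; … (19 in all).
So G has 19 subgroups of order 2.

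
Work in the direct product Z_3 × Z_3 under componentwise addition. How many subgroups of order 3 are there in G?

|G| = 9 and 3 | 9, so subgroups of order 3 are possible by Lagrange.
The subgroups of order 3 are: {(0,0), (0,1), (0,2)}; {(0,0), (1,0), (2,0)}; {(0,0), (1,1), (2,2)}; {(0,0), (1,2), (2,1)}.
So G has 4 subgroups of order 3.

4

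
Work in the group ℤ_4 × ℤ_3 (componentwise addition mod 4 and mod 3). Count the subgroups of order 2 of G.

|G| = 12 and 2 | 12, so subgroups of order 2 are possible by Lagrange.
The subgroups of order 2 are: {(0,0), (2,0)}.
So G has 1 subgroup of order 2.

1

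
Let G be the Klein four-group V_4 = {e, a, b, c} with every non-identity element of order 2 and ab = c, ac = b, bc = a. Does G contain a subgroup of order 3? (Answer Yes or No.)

No

3 does not divide |G| = 4, so by Lagrange no subgroup of order 3 exists.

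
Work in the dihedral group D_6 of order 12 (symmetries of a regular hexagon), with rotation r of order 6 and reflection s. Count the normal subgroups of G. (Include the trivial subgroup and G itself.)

G has 16 subgroups. Checking conjugation-invariance by order — order 1: 1/1 normal; order 2: 1/7 normal; order 3: 1/1 normal; order 4: 0/3 normal; order 6: 3/3 normal; order 12: 1/1 normal.
Total normal subgroups: 7.

7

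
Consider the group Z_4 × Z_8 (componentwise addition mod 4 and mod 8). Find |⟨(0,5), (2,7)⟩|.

16

|⟨(0,5)⟩| = 8 and |⟨(2,7)⟩| = 8, so |H| is a multiple of lcm(8, 8) = 8 and divides |G| = 32.
Closing under the operation: H = {(0,0), (0,1), (0,2), (0,3), (0,4), (0,5), (0,6), (0,7), (2,0), (2,1), (2,2), (2,3), (2,4), (2,5), (2,6), (2,7)}, so |H| = 16.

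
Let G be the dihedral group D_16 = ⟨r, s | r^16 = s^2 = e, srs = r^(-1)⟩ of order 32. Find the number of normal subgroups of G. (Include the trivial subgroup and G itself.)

G has 36 subgroups. Checking conjugation-invariance by order — order 1: 1/1 normal; order 2: 1/17 normal; order 4: 1/9 normal; order 8: 1/5 normal; order 16: 3/3 normal; order 32: 1/1 normal.
Total normal subgroups: 8.

8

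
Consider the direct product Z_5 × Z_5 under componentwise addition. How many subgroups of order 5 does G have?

|G| = 25 and 5 | 25, so subgroups of order 5 are possible by Lagrange.
The subgroups of order 5 are: {(0,0), (0,1), (0,2), (0,3), (0,4)}; {(0,0), (1,0), (2,0), (3,0), (4,0)}; {(0,0), (1,1), (2,2), (3,3), (4,4)}; {(0,0), (1,2), (2,4), (3,1), (4,3)}; … (6 in all).
So G has 6 subgroups of order 5.

6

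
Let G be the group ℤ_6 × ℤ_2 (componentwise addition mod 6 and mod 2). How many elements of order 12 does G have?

0

An element (a,b) has order lcm(ord(a), ord(b)); count pairs with lcm equal to 12.
Enumerating gives 0 such elements.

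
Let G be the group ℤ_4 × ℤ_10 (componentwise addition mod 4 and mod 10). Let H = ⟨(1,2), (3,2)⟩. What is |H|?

|⟨(1,2)⟩| = 20 and |⟨(3,2)⟩| = 20, so |H| is a multiple of lcm(20, 20) = 20 and divides |G| = 40.
Closing under the operation: H = {(0,0), (0,2), (0,4), (0,6), (0,8), (1,0), (1,2), (1,4), (1,6), (1,8), (2,0), (2,2), (2,4), (2,6), (2,8), (3,0), (3,2), (3,4), (3,6), (3,8)}, so |H| = 20.

20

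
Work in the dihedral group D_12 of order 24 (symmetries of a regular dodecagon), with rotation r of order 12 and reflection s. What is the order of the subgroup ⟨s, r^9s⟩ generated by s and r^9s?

8

|⟨s⟩| = 2 and |⟨r^9s⟩| = 2, so |H| is a multiple of lcm(2, 2) = 2 and divides |G| = 24.
Closing under the operation: H = {e, r^3, r^6, r^9, s, r^3s, r^6s, r^9s}, so |H| = 8.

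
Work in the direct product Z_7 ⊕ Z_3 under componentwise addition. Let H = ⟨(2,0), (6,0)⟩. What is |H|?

7

|⟨(2,0)⟩| = 7 and |⟨(6,0)⟩| = 7, so |H| is a multiple of lcm(7, 7) = 7 and divides |G| = 21.
Closing under the operation: H = {(0,0), (1,0), (2,0), (3,0), (4,0), (5,0), (6,0)}, so |H| = 7.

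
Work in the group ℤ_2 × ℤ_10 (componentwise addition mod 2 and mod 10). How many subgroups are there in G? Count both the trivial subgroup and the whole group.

10

|G| = 20, so by Lagrange every subgroup order divides 20. Divisors: 1, 2, 4, 5, 10, 20.
Subgroups by order — order 1: 1; order 2: 3; order 4: 1; order 5: 1; order 10: 3; order 20: 1.
Total: 1 + 3 + 1 + 1 + 3 + 1 = 10.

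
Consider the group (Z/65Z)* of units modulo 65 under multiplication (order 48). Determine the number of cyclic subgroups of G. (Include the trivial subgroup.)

20

Group the elements of G by the cyclic subgroup they generate; each cyclic subgroup of order d accounts for φ(d) elements.
Cyclic subgroups by order — order 1: 1; order 2: 3; order 3: 1; order 4: 6; order 6: 3; order 12: 6.
Total: 20.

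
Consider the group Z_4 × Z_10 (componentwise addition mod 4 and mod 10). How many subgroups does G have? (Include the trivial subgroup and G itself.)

16

|G| = 40, so by Lagrange every subgroup order divides 40. Divisors: 1, 2, 4, 5, 8, 10, 20, 40.
Subgroups by order — order 1: 1; order 2: 3; order 4: 3; order 5: 1; order 8: 1; order 10: 3; order 20: 3; order 40: 1.
Total: 1 + 3 + 3 + 1 + 1 + 3 + 3 + 1 = 16.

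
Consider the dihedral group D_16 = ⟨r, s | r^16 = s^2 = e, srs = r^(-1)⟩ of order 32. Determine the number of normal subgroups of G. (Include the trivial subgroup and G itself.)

8

G has 36 subgroups. Checking conjugation-invariance by order — order 1: 1/1 normal; order 2: 1/17 normal; order 4: 1/9 normal; order 8: 1/5 normal; order 16: 3/3 normal; order 32: 1/1 normal.
Total normal subgroups: 8.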